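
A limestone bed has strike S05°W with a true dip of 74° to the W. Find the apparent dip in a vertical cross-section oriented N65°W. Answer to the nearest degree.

73°

The section lies 70° from the strike.
tan(apparent dip) = tan 74° · sin 70° = 3.2771
α = arctan(3.2771) = 73.03°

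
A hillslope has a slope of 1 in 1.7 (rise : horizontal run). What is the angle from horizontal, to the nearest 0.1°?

tan θ = 1/1.7 = 0.5882
θ = arctan(0.5882) = 30.47°

30.5°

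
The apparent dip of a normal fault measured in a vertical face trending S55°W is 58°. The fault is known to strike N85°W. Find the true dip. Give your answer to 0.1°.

β = acute angle between strike N85°W and section S55°W = 40°.
tan(true dip) = tan 58° / sin 40° = 2.4897
δ = arctan(2.4897) = 68.12°

68.1°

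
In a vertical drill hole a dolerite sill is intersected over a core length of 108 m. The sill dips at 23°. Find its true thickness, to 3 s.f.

99.4 m

True thickness t = h · cos(dip) = 108 × cos 23°
t = 108 × 0.9205 = 99.415 m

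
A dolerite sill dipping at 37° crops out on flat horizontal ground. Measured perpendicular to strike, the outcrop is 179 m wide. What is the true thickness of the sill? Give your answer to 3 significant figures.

True thickness t = w · sin(dip) = 179 × sin 37°
t = 179 × 0.6018 = 107.725 m

108 m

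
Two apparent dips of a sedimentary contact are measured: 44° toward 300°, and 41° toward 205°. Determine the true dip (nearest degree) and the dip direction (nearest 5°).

Each apparent-dip line lies in the plane. As unit vectors (x east, y north, z up), v₁ plunges 44°→300° and v₂ plunges 41°→205°.
The plane normal is n = v₁ × v₂ ∝ (-0.711, -0.187, 0.541).
tan δ = √(n_x²+n_y²)/n_z = 0.735/0.541, so δ = 53.7°.
Dip direction = atan2(-0.711, -0.187) = 255° (azimuth of n's horizontal projection).

true dip 54°, dip direction 255°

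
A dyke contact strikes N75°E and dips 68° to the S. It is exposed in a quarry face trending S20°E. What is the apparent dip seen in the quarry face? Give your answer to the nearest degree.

68°

Angle between strike (N75°E) and section (S20°E): β = 85°.
tan α = tan 68° × sin 85° = 2.4751 × 0.9962 = 2.4657
α = arctan(2.4657) = 67.92°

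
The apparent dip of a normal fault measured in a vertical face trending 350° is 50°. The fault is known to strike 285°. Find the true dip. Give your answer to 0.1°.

52.7°

The section is 65° from the strike.
tan δ = tan α / sin β = tan 50° / sin 65° = 1.1918 / 0.9063 = 1.3150
δ = arctan(1.3150) = 52.75°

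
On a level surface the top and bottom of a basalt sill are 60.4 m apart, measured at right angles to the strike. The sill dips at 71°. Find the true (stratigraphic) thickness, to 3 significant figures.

True thickness t = w · sin(dip) = 60.4 × sin 71°
t = 60.4 × 0.9455 = 57.109 m

57.1 m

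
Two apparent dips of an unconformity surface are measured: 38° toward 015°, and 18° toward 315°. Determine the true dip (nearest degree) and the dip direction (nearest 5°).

Each apparent-dip line lies in the plane. As unit vectors (x east, y north, z up), v₁ plunges 38°→015° and v₂ plunges 18°→315°.
Cross product v₁ × v₂ gives the pole to the plane: n ∝ (0.179, 0.477, 0.649).
True dip = arccos(n_z / |n|) = arccos(0.7866) = 38.1°.
Dip direction = azimuth of (n_x, n_y) = atan2(0.179, 0.477) = 21°.

true dip 38°, dip direction 020°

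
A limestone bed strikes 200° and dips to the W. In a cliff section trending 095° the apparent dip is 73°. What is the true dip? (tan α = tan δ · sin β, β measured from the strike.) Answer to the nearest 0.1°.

The section is 75° from the strike.
tan δ = tan α / sin β = tan 73° / sin 75° = 3.2709 / 0.9659 = 3.3862
true dip = arctan 3.3862 = 73.55°

73.5°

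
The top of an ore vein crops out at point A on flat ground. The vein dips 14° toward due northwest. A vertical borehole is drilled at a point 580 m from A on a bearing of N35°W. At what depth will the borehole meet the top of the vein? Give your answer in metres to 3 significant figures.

The hole lies 10° from the dip direction, so the down-dip offset is 580 × cos 10° = 571.19 m.
Depth = down-dip offset × tan(dip) = 571.19 × tan 14° = 571.19 × 0.2493
Depth = 142.41 m

142 m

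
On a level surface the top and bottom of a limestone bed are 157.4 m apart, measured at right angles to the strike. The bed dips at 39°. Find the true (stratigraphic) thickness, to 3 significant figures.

99.1 m

True thickness t = w · sin(dip) = 157.4 × sin 39°
t = 157.4 × 0.6293 = 99.055 m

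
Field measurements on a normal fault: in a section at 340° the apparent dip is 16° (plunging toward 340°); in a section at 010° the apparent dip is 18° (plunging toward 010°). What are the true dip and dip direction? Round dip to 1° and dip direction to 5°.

Represent each trace as a vector plunging at its apparent dip toward its trend (east-north-up frame): v₁ = (-0.329, 0.903, -0.276), v₂ = (0.165, 0.937, -0.309).
Cross product v₁ × v₂ gives the pole to the plane: n ∝ (0.021, 0.147, 0.457).
True dip = arccos(n_z / |n|) = arccos(0.9510) = 18.0°.
Dip direction = azimuth of (n_x, n_y) = atan2(0.021, 0.147) = 8°.

true dip 18°, dip direction 010°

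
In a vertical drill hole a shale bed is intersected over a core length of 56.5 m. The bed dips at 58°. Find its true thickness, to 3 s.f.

True thickness t = h · cos(dip) = 56.5 × cos 58°
t = 56.5 × 0.5299 = 29.940 m

29.9 m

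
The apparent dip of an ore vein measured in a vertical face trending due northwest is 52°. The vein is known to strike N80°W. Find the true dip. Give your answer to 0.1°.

65.9°

β = acute angle between strike N80°W and section due northwest = 35°.
tan(true dip) = tan 52° / sin 35° = 2.2315
δ = arctan(2.2315) = 65.86°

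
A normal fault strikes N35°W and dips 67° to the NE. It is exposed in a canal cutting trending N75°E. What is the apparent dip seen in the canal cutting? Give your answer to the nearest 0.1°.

The strike is N35°W and the section trends N75°E; the acute angle between them is β = 70°.
tan(apparent dip) = tan 67° · sin 70° = 2.2138
α = arctan(2.2138) = 65.69°

65.7°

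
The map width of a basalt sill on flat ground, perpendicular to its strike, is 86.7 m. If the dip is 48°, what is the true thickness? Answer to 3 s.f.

True thickness t = w · sin(dip) = 86.7 × sin 48°
t = 86.7 × 0.7431 = 64.431 m

64.4 m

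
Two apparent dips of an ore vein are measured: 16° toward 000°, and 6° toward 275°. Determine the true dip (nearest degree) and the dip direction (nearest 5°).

The two traces are lines in the plane: v₁ = (sin 0°·cos 16°, cos 0°·cos 16°, −sin 16°), v₂ = (sin 275°·cos 6°, cos 275°·cos 6°, −sin 6°).
Cross product v₁ × v₂ gives the pole to the plane: n ∝ (-0.077, 0.273, 0.952).
tan δ = √(n_x²+n_y²)/n_z = 0.284/0.952, so δ = 16.6°.
Dip direction = azimuth of (n_x, n_y) = atan2(-0.077, 0.273) = 344°.

true dip 17°, dip direction 345°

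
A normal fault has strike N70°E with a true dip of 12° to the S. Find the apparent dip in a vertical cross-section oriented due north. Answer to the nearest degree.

Angle between strike (N70°E) and section (due north): β = 70°.
tan α = tan 12° × sin 70° = 0.2126 × 0.9397 = 0.1997
α = arctan(0.1997) = 11.30°

11°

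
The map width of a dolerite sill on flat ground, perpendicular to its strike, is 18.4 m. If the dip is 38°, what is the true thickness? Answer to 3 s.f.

11.3 m

True thickness t = w · sin(dip) = 18.4 × sin 38°
t = 18.4 × 0.6157 = 11.328 m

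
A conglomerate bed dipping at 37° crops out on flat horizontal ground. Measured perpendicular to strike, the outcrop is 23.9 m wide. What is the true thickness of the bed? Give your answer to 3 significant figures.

True thickness t = w · sin(dip) = 23.9 × sin 37°
t = 23.9 × 0.6018 = 14.383 m

14.4 m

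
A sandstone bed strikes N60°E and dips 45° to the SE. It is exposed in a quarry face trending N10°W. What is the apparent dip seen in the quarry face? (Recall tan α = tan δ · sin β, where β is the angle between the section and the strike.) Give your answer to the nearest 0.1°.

Angle between strike (N60°E) and section (N10°W): β = 70°.
tan(apparent dip) = tan 45° · sin 70° = 0.9397
apparent dip = arctan 0.9397 = 43.22°

43.2°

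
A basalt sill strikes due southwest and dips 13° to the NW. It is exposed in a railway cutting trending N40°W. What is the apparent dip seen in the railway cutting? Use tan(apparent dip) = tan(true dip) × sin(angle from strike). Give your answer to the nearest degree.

The section lies 85° from the strike.
tan α = tan 13° × sin 85° = 0.2309 × 0.9962 = 0.2300
α = arctan(0.2300) = 12.95°

13°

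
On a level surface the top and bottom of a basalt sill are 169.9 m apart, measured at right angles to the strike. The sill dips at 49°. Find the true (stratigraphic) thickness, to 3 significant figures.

True thickness t = w · sin(dip) = 169.9 × sin 49°
t = 169.9 × 0.7547 = 128.225 m

128 m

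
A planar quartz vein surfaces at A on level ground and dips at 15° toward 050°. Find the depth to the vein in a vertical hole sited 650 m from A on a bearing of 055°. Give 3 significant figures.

The hole lies 5° from the dip direction, so the down-dip offset is 650 × cos 5° = 647.53 m.
Depth = down-dip offset × tan(dip) = 647.53 × tan 15° = 647.53 × 0.2679
Depth = 173.50 m

174 m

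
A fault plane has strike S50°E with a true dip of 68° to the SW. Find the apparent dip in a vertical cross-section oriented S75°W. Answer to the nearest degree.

64°

Angle between strike (S50°E) and section (S75°W): β = 55°.
tan(apparent dip) = tan 68° · sin 55° = 2.0275
apparent dip = arctan 2.0275 = 63.75°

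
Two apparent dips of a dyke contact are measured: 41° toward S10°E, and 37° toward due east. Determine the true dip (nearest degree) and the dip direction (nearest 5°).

true dip 47°, dip direction 135°

Represent each trace as a vector plunging at its apparent dip toward its trend (east-north-up frame): v₁ = (0.131, -0.743, -0.656), v₂ = (0.799, 0.000, -0.602).
Cross product v₁ × v₂ gives the pole to the plane: n ∝ (0.447, -0.445, 0.594).
Dip δ = arctan(|n_h|/n_z) = arctan(0.631/0.594) = 46.8°.
The horizontal component of n points toward azimuth atan2(n_x, n_y) = 135°, the dip direction.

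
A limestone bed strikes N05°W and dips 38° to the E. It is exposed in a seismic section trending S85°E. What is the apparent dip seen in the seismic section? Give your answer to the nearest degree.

38°

The section lies 80° from the strike.
tan α = tan 38° × sin 80° = 0.7813 × 0.9848 = 0.7694
α = arctan(0.7694) = 37.58°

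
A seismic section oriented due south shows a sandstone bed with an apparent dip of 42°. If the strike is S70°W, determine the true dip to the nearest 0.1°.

43.8°

β = acute angle between strike S70°W and section due south = 70°.
tan(true dip) = tan 42° / sin 70° = 0.9582
true dip = arctan 0.9582 = 43.78°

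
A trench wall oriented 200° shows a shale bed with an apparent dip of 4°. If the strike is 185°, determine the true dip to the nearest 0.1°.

β = acute angle between strike 185° and section 200° = 15°.
tan(true dip) = tan 4° / sin 15° = 0.2702
true dip = arctan 0.2702 = 15.12°

15.1°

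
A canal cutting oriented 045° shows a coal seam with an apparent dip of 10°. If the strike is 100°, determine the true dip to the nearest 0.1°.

β = acute angle between strike 100° and section 045° = 55°.
tan δ = tan α / sin β = tan 10° / sin 55° = 0.1763 / 0.8192 = 0.2153
true dip = arctan 0.2153 = 12.15°

12.1°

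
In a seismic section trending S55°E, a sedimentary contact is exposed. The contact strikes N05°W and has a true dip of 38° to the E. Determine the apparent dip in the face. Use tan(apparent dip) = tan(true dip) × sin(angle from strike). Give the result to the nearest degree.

The strike is N05°W and the section trends S55°E; the acute angle between them is β = 50°.
tan α = tan 38° × sin 50° = 0.7813 × 0.7660 = 0.5985
apparent dip = arctan 0.5985 = 30.90°

31°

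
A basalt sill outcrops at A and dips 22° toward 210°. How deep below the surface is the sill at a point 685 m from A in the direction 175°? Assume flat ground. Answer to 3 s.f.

227 m

The hole lies 35° from the dip direction, so the down-dip offset is 685 × cos 35° = 561.12 m.
Depth = down-dip offset × tan(dip) = 561.12 × tan 22° = 561.12 × 0.4040
Depth = 226.71 m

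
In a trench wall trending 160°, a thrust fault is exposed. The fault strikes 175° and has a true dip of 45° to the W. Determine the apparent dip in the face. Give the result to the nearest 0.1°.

The section lies 15° from the strike.
tan α = tan 45° × sin 15° = 1.0000 × 0.2588 = 0.2588
apparent dip = arctan 0.2588 = 14.51°

14.5°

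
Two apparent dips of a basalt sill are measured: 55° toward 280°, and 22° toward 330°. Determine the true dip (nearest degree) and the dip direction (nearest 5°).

Represent each trace as a vector plunging at its apparent dip toward its trend (east-north-up frame): v₁ = (-0.565, 0.100, -0.819), v₂ = (-0.464, 0.803, -0.375).
The plane normal is n = v₁ × v₂ ∝ (-0.620, -0.168, 0.407).
tan δ = √(n_x²+n_y²)/n_z = 0.643/0.407, so δ = 57.6°.
The horizontal component of n points toward azimuth atan2(n_x, n_y) = 255°, the dip direction.

true dip 58°, dip direction 255°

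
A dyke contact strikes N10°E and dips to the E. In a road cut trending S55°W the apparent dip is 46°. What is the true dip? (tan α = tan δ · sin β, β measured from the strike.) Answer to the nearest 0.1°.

55.7°

β = acute angle between strike N10°E and section S55°W = 45°.
tan δ = tan α / sin β = tan 46° / sin 45° = 1.0355 / 0.7071 = 1.4645
δ = arctan(1.4645) = 55.67°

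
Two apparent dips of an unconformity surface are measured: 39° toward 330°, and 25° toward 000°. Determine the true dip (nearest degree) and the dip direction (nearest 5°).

true dip 43°, dip direction 300°

Each apparent-dip line lies in the plane. As unit vectors (x east, y north, z up), v₁ plunges 39°→330° and v₂ plunges 25°→000°.
The plane normal is n = v₁ × v₂ ∝ (-0.286, 0.164, 0.352).
Dip δ = arctan(|n_h|/n_z) = arctan(0.330/0.352) = 43.1°.
Dip direction = azimuth of (n_x, n_y) = atan2(-0.286, 0.164) = 300°.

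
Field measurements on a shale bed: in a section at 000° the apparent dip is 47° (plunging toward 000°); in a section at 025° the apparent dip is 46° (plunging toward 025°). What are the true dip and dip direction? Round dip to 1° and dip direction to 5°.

true dip 47°, dip direction 010°

Each apparent-dip line lies in the plane. As unit vectors (x east, y north, z up), v₁ plunges 47°→000° and v₂ plunges 46°→025°.
The plane normal is n = v₁ × v₂ ∝ (0.030, 0.215, 0.200).
Dip δ = arctan(|n_h|/n_z) = arctan(0.217/0.200) = 47.3°.
Dip direction = azimuth of (n_x, n_y) = atan2(0.030, 0.215) = 8°.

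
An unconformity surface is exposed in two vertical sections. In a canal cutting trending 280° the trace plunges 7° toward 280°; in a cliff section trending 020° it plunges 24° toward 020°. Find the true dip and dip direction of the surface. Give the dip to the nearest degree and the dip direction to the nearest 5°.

true dip 26°, dip direction 355°

Represent each trace as a vector plunging at its apparent dip toward its trend (east-north-up frame): v₁ = (-0.977, 0.172, -0.122), v₂ = (0.312, 0.858, -0.407).
n = v₁ × v₂ = (-0.035, 0.436, 0.893) (taken with n_z > 0).
tan δ = √(n_x²+n_y²)/n_z = 0.437/0.893, so δ = 26.1°.
Dip direction = azimuth of (n_x, n_y) = atan2(-0.035, 0.436) = 355°.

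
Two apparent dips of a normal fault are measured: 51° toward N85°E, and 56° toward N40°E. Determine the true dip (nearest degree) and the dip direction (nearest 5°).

The two traces are lines in the plane: v₁ = (sin 85°·cos 51°, cos 85°·cos 51°, −sin 51°), v₂ = (sin 40°·cos 56°, cos 40°·cos 56°, −sin 56°).
n = v₁ × v₂ = (0.287, 0.240, 0.249) (taken with n_z > 0).
tan δ = √(n_x²+n_y²)/n_z = 0.375/0.249, so δ = 56.4°.
Dip direction = atan2(0.287, 0.240) = 50° (azimuth of n's horizontal projection).

true dip 56°, dip direction 050°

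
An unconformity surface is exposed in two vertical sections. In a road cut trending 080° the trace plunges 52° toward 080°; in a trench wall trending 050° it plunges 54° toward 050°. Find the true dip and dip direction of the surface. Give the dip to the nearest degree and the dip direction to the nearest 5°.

true dip 54°, dip direction 055°

The two traces are lines in the plane: v₁ = (sin 80°·cos 52°, cos 80°·cos 52°, −sin 52°), v₂ = (sin 50°·cos 54°, cos 50°·cos 54°, −sin 54°).
n = v₁ × v₂ = (0.211, 0.136, 0.181) (taken with n_z > 0).
True dip = arccos(n_z / |n|) = arccos(0.5847) = 54.2°.
Dip direction = atan2(0.211, 0.136) = 57° (azimuth of n's horizontal projection).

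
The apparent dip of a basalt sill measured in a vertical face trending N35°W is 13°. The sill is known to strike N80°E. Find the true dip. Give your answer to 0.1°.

14.3°

The section is 65° from the strike.
tan(true dip) = tan 13° / sin 65° = 0.2547
true dip = arctan 0.2547 = 14.29°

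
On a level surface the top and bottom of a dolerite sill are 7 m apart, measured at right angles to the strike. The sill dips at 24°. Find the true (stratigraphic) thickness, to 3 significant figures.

True thickness t = w · sin(dip) = 7 × sin 24°
t = 7 × 0.4067 = 2.847 m

2.85 m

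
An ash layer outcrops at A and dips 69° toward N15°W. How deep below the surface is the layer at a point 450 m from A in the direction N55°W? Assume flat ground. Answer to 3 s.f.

898 m

The hole lies 40° from the dip direction, so the down-dip offset is 450 × cos 40° = 344.72 m.
Depth = down-dip offset × tan(dip) = 344.72 × tan 69° = 344.72 × 2.6051
Depth = 898.03 m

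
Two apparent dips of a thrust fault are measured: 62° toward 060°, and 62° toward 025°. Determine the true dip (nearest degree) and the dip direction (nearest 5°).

The two traces are lines in the plane: v₁ = (sin 60°·cos 62°, cos 60°·cos 62°, −sin 62°), v₂ = (sin 25°·cos 62°, cos 25°·cos 62°, −sin 62°).
The plane normal is n = v₁ × v₂ ∝ (0.168, 0.184, 0.126).
tan δ = √(n_x²+n_y²)/n_z = 0.249/0.126, so δ = 63.1°.
Dip direction = azimuth of (n_x, n_y) = atan2(0.168, 0.184) = 42°.

true dip 63°, dip direction 040°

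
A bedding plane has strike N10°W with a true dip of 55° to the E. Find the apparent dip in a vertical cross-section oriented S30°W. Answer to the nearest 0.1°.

The section lies 40° from the strike.
tan(apparent dip) = tan 55° · sin 40° = 0.9180
apparent dip = arctan 0.9180 = 42.55°

42.6°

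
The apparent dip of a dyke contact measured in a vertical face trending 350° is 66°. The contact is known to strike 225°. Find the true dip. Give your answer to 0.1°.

70.0°

β = acute angle between strike 225° and section 350° = 55°.
tan δ = tan α / sin β = tan 66° / sin 55° = 2.2460 / 0.8192 = 2.7419
δ = arctan(2.7419) = 69.96°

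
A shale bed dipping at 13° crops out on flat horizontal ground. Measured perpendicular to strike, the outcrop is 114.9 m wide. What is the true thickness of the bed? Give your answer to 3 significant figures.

True thickness t = w · sin(dip) = 114.9 × sin 13°
t = 114.9 × 0.2250 = 25.847 m

25.8 m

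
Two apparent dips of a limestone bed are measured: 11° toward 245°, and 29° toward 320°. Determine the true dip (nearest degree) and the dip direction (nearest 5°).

true dip 29°, dip direction 315°

The two traces are lines in the plane: v₁ = (sin 245°·cos 11°, cos 245°·cos 11°, −sin 11°), v₂ = (sin 320°·cos 29°, cos 320°·cos 29°, −sin 29°).
Cross product v₁ × v₂ gives the pole to the plane: n ∝ (-0.329, 0.324, 0.829).
True dip = arccos(n_z / |n|) = arccos(0.8737) = 29.1°.
Dip direction = azimuth of (n_x, n_y) = atan2(-0.329, 0.324) = 315°.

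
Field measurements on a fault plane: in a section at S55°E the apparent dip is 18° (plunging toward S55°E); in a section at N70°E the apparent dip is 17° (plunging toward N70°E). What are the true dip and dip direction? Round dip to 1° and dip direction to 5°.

Represent each trace as a vector plunging at its apparent dip toward its trend (east-north-up frame): v₁ = (0.779, -0.546, -0.309), v₂ = (0.899, 0.327, -0.292).
Cross product v₁ × v₂ gives the pole to the plane: n ∝ (0.261, -0.050, 0.745).
True dip = arccos(n_z / |n|) = arccos(0.9421) = 19.6°.
Dip direction = azimuth of (n_x, n_y) = atan2(0.261, -0.050) = 101°.

true dip 20°, dip direction 100°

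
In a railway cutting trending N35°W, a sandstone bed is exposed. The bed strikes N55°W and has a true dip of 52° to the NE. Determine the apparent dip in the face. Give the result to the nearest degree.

The section lies 20° from the strike.
tan α = tan 52° × sin 20° = 1.2799 × 0.3420 = 0.4378
α = arctan(0.4378) = 23.64°

24°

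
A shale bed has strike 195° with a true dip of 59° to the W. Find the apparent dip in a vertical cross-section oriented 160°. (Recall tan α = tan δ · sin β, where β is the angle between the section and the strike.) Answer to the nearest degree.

44°

The section lies 35° from the strike.
tan(apparent dip) = tan 59° · sin 35° = 0.9546
α = arctan(0.9546) = 43.67°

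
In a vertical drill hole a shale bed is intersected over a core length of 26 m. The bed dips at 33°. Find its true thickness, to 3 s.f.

21.8 m

True thickness t = h · cos(dip) = 26 × cos 33°
t = 26 × 0.8387 = 21.805 m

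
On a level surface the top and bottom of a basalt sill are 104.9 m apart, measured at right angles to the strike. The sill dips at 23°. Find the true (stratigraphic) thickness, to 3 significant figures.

41.0 m

True thickness t = w · sin(dip) = 104.9 × sin 23°
t = 104.9 × 0.3907 = 40.988 m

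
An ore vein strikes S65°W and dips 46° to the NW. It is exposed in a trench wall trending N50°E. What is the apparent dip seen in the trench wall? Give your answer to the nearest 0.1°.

The strike is S65°W and the section trends N50°E; the acute angle between them is β = 15°.
tan(apparent dip) = tan 46° · sin 15° = 0.2680
apparent dip = arctan 0.2680 = 15.00°

15.0°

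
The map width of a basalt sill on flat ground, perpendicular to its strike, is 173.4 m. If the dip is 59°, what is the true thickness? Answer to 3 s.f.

True thickness t = w · sin(dip) = 173.4 × sin 59°
t = 173.4 × 0.8572 = 148.633 m

149 m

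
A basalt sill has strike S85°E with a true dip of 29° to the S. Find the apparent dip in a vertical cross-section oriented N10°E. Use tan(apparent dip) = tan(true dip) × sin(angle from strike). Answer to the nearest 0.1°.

The section lies 85° from the strike.
tan α = tan 29° × sin 85° = 0.5543 × 0.9962 = 0.5522
apparent dip = arctan 0.5522 = 28.91°

28.9°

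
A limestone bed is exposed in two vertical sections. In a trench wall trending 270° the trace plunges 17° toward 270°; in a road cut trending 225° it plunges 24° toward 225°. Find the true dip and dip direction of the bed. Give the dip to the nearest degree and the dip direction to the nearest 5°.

Each apparent-dip line lies in the plane. As unit vectors (x east, y north, z up), v₁ plunges 17°→270° and v₂ plunges 24°→225°.
n = v₁ × v₂ = (-0.189, -0.200, 0.618) (taken with n_z > 0).
Dip δ = arctan(|n_h|/n_z) = arctan(0.275/0.618) = 24.0°.
Dip direction = atan2(-0.189, -0.200) = 223° (azimuth of n's horizontal projection).

true dip 24°, dip direction 225°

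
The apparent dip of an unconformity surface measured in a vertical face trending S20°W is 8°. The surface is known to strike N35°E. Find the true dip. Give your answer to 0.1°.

β = acute angle between strike N35°E and section S20°W = 15°.
tan δ = tan α / sin β = tan 8° / sin 15° = 0.1405 / 0.2588 = 0.5430
δ = arctan(0.5430) = 28.50°

28.5°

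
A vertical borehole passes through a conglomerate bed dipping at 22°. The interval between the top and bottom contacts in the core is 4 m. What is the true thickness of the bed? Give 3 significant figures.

3.71 m

True thickness t = h · cos(dip) = 4 × cos 22°
t = 4 × 0.9272 = 3.709 m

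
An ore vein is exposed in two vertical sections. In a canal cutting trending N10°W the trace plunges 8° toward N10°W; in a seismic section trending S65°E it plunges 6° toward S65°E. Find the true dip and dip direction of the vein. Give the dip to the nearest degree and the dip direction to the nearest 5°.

Represent each trace as a vector plunging at its apparent dip toward its trend (east-north-up frame): v₁ = (-0.172, 0.975, -0.139), v₂ = (0.901, -0.420, -0.105).
n = v₁ × v₂ = (0.160, 0.143, 0.807) (taken with n_z > 0).
tan δ = √(n_x²+n_y²)/n_z = 0.215/0.807, so δ = 14.9°.
Dip direction = atan2(0.160, 0.143) = 48° (azimuth of n's horizontal projection).

true dip 15°, dip direction 050°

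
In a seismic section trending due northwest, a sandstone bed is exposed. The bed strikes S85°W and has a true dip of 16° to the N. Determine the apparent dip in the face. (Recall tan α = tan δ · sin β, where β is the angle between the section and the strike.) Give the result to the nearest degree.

Angle between strike (S85°W) and section (due northwest): β = 50°.
tan(apparent dip) = tan 16° · sin 50° = 0.2197
α = arctan(0.2197) = 12.39°

12°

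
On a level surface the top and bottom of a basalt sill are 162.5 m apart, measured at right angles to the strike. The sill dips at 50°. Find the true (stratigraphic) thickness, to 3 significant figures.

124 m

True thickness t = w · sin(dip) = 162.5 × sin 50°
t = 162.5 × 0.7660 = 124.482 m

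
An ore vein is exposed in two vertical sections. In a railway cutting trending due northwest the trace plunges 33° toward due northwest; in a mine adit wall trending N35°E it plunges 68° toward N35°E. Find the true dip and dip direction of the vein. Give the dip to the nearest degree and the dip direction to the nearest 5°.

Represent each trace as a vector plunging at its apparent dip toward its trend (east-north-up frame): v₁ = (-0.593, 0.593, -0.545), v₂ = (0.215, 0.307, -0.927).
Cross product v₁ × v₂ gives the pole to the plane: n ∝ (0.383, 0.667, 0.309).
Dip δ = arctan(|n_h|/n_z) = arctan(0.769/0.309) = 68.1°.
Dip direction = atan2(0.383, 0.667) = 30° (azimuth of n's horizontal projection).

true dip 68°, dip direction 030°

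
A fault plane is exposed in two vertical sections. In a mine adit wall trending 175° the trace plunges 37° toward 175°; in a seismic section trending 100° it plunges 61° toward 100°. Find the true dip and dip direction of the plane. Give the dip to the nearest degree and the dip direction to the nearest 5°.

true dip 61°, dip direction 110°

The two traces are lines in the plane: v₁ = (sin 175°·cos 37°, cos 175°·cos 37°, −sin 37°), v₂ = (sin 100°·cos 61°, cos 100°·cos 61°, −sin 61°).
n = v₁ × v₂ = (0.645, -0.226, 0.374) (taken with n_z > 0).
tan δ = √(n_x²+n_y²)/n_z = 0.684/0.374, so δ = 61.3°.
Dip direction = atan2(0.645, -0.226) = 109° (azimuth of n's horizontal projection).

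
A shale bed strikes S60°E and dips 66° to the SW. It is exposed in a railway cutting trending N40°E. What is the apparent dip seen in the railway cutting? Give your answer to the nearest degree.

66°

The section lies 80° from the strike.
tan α = tan 66° × sin 80° = 2.2460 × 0.9848 = 2.2119
α = arctan(2.2119) = 65.67°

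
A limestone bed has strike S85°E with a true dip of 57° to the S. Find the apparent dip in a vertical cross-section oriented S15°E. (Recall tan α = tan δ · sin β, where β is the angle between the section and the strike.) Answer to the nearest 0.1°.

55.4°

Angle between strike (S85°E) and section (S15°E): β = 70°.
tan α = tan 57° × sin 70° = 1.5399 × 0.9397 = 1.4470
α = arctan(1.4470) = 55.35°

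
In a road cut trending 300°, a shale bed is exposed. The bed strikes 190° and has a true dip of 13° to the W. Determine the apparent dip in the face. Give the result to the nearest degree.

Angle between strike (190°) and section (300°): β = 70°.
tan(apparent dip) = tan 13° · sin 70° = 0.2169
α = arctan(0.2169) = 12.24°

12°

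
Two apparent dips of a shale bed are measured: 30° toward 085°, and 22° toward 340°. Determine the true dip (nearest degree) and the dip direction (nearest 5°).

Represent each trace as a vector plunging at its apparent dip toward its trend (east-north-up frame): v₁ = (0.863, 0.075, -0.500), v₂ = (-0.317, 0.871, -0.375).
The plane normal is n = v₁ × v₂ ∝ (0.407, 0.482, 0.776).
tan δ = √(n_x²+n_y²)/n_z = 0.631/0.776, so δ = 39.1°.
Dip direction = azimuth of (n_x, n_y) = atan2(0.407, 0.482) = 40°.

true dip 39°, dip direction 040°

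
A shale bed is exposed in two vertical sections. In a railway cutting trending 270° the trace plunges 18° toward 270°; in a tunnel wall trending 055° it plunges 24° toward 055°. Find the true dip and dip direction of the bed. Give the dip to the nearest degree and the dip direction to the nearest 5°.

true dip 52°, dip direction 345°

Each apparent-dip line lies in the plane. As unit vectors (x east, y north, z up), v₁ plunges 18°→270° and v₂ plunges 24°→055°.
n = v₁ × v₂ = (-0.162, 0.618, 0.498) (taken with n_z > 0).
True dip = arccos(n_z / |n|) = arccos(0.6150) = 52.0°.
The horizontal component of n points toward azimuth atan2(n_x, n_y) = 345°, the dip direction.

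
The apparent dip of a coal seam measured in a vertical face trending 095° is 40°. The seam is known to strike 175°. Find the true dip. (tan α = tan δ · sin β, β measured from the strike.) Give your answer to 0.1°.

β = acute angle between strike 175° and section 095° = 80°.
tan δ = tan α / sin β = tan 40° / sin 80° = 0.8391 / 0.9848 = 0.8520
true dip = arctan 0.8520 = 40.43°

40.4°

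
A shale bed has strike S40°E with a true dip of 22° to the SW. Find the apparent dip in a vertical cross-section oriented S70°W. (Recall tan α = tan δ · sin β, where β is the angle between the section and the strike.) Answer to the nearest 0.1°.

20.8°

The strike is S40°E and the section trends S70°W; the acute angle between them is β = 70°.
tan α = tan 22° × sin 70° = 0.4040 × 0.9397 = 0.3797
α = arctan(0.3797) = 20.79°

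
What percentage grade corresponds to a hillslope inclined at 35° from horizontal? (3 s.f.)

70.0%

grade % = 100 × tan 35° = 100 × 0.7002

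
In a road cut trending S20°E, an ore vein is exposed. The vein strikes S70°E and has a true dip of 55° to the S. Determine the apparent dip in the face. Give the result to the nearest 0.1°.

The strike is S70°E and the section trends S20°E; the acute angle between them is β = 50°.
tan(apparent dip) = tan 55° · sin 50° = 1.0940
α = arctan(1.0940) = 47.57°

47.6°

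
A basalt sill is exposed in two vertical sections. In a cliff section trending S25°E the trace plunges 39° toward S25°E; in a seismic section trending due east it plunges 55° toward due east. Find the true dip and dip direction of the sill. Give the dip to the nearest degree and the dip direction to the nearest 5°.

true dip 55°, dip direction 100°

Represent each trace as a vector plunging at its apparent dip toward its trend (east-north-up frame): v₁ = (0.328, -0.704, -0.629), v₂ = (0.574, 0.000, -0.819).
Cross product v₁ × v₂ gives the pole to the plane: n ∝ (0.577, -0.092, 0.404).
tan δ = √(n_x²+n_y²)/n_z = 0.584/0.404, so δ = 55.3°.
Dip direction = atan2(0.577, -0.092) = 99° (azimuth of n's horizontal projection).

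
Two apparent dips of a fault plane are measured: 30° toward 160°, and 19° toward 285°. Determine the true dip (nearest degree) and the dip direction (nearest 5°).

true dip 45°, dip direction 215°

Represent each trace as a vector plunging at its apparent dip toward its trend (east-north-up frame): v₁ = (0.296, -0.814, -0.500), v₂ = (-0.913, 0.245, -0.326).
n = v₁ × v₂ = (-0.387, -0.553, 0.671) (taken with n_z > 0).
Dip δ = arctan(|n_h|/n_z) = arctan(0.675/0.671) = 45.2°.
The horizontal component of n points toward azimuth atan2(n_x, n_y) = 215°, the dip direction.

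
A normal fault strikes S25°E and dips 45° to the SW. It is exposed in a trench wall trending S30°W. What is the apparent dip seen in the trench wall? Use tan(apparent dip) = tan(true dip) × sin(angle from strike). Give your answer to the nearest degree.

Angle between strike (S25°E) and section (S30°W): β = 55°.
tan α = tan 45° × sin 55° = 1.0000 × 0.8192 = 0.8192
apparent dip = arctan 0.8192 = 39.32°

39°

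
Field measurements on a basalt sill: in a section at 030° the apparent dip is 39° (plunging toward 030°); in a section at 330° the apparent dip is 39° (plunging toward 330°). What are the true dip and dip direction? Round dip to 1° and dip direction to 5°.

The two traces are lines in the plane: v₁ = (sin 30°·cos 39°, cos 30°·cos 39°, −sin 39°), v₂ = (sin 330°·cos 39°, cos 330°·cos 39°, −sin 39°).
Cross product v₁ × v₂ gives the pole to the plane: n ∝ (-0.000, 0.489, 0.523).
Dip δ = arctan(|n_h|/n_z) = arctan(0.489/0.523) = 43.1°.
The horizontal component of n points toward azimuth atan2(n_x, n_y) = 360°, the dip direction.

true dip 43°, dip direction 000°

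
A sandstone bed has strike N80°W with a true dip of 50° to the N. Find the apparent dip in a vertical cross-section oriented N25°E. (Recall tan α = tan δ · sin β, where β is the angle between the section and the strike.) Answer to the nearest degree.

Angle between strike (N80°W) and section (N25°E): β = 75°.
tan(apparent dip) = tan 50° · sin 75° = 1.1511
apparent dip = arctan 1.1511 = 49.02°

49°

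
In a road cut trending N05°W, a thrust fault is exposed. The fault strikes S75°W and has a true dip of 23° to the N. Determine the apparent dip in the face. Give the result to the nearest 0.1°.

Angle between strike (S75°W) and section (N05°W): β = 80°.
tan α = tan 23° × sin 80° = 0.4245 × 0.9848 = 0.4180
α = arctan(0.4180) = 22.69°

22.7°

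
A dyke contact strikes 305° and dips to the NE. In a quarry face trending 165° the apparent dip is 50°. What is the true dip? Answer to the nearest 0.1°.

61.7°

β = acute angle between strike 305° and section 165° = 40°.
tan(true dip) = tan 50° / sin 40° = 1.8540
δ = arctan(1.8540) = 61.66°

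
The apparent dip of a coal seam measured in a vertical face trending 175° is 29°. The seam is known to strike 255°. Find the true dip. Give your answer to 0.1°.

The section is 80° from the strike.
tan δ = tan α / sin β = tan 29° / sin 80° = 0.5543 / 0.9848 = 0.5629
true dip = arctan 0.5629 = 29.37°

29.4°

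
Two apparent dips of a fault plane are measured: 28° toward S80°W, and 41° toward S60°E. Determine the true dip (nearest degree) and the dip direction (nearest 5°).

The two traces are lines in the plane: v₁ = (sin 260°·cos 28°, cos 260°·cos 28°, −sin 28°), v₂ = (sin 120°·cos 41°, cos 120°·cos 41°, −sin 41°).
Cross product v₁ × v₂ gives the pole to the plane: n ∝ (-0.077, -0.877, 0.428).
Dip δ = arctan(|n_h|/n_z) = arctan(0.881/0.428) = 64.1°.
Dip direction = azimuth of (n_x, n_y) = atan2(-0.077, -0.877) = 185°.

true dip 64°, dip direction 185°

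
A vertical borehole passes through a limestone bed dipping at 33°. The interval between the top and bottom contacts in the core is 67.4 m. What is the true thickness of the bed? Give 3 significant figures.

True thickness t = h · cos(dip) = 67.4 × cos 33°
t = 67.4 × 0.8387 = 56.526 m

56.5 m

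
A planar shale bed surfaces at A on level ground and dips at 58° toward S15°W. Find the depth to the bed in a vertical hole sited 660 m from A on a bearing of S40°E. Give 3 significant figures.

The hole lies 55° from the dip direction, so the down-dip offset is 660 × cos 55° = 378.56 m.
Depth = down-dip offset × tan(dip) = 378.56 × tan 58° = 378.56 × 1.6003
Depth = 605.82 m

606 m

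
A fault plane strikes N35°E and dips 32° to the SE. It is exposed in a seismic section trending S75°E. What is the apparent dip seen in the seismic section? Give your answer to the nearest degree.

Angle between strike (N35°E) and section (S75°E): β = 70°.
tan α = tan 32° × sin 70° = 0.6249 × 0.9397 = 0.5872
apparent dip = arctan 0.5872 = 30.42°

30°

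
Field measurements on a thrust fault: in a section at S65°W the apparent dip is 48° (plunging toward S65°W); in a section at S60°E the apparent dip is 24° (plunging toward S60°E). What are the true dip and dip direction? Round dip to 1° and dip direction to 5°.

Represent each trace as a vector plunging at its apparent dip toward its trend (east-north-up frame): v₁ = (-0.606, -0.283, -0.743), v₂ = (0.791, -0.457, -0.407).
The plane normal is n = v₁ × v₂ ∝ (-0.224, -0.835, 0.501).
True dip = arccos(n_z / |n|) = arccos(0.5013) = 59.9°.
Dip direction = atan2(-0.224, -0.835) = 195° (azimuth of n's horizontal projection).

true dip 60°, dip direction 195°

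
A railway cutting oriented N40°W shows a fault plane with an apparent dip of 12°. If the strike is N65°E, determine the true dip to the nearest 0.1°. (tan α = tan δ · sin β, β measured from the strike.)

12.4°

β = acute angle between strike N65°E and section N40°W = 75°.
tan δ = tan α / sin β = tan 12° / sin 75° = 0.2126 / 0.9659 = 0.2201
true dip = arctan 0.2201 = 12.41°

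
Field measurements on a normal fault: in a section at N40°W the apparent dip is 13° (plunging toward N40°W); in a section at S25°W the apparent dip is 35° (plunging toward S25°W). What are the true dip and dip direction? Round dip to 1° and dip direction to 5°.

Each apparent-dip line lies in the plane. As unit vectors (x east, y north, z up), v₁ plunges 13°→N40°W and v₂ plunges 35°→S25°W.
The plane normal is n = v₁ × v₂ ∝ (-0.595, -0.281, 0.723).
Dip δ = arctan(|n_h|/n_z) = arctan(0.658/0.723) = 42.3°.
Dip direction = atan2(-0.595, -0.281) = 245° (azimuth of n's horizontal projection).

true dip 42°, dip direction 245°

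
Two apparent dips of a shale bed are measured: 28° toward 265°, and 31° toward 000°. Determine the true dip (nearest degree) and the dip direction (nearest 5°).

true dip 40°, dip direction 315°

The two traces are lines in the plane: v₁ = (sin 265°·cos 28°, cos 265°·cos 28°, −sin 28°), v₂ = (sin 0°·cos 31°, cos 0°·cos 31°, −sin 31°).
Cross product v₁ × v₂ gives the pole to the plane: n ∝ (-0.442, 0.453, 0.754).
tan δ = √(n_x²+n_y²)/n_z = 0.633/0.754, so δ = 40.0°.
Dip direction = atan2(-0.442, 0.453) = 316° (azimuth of n's horizontal projection).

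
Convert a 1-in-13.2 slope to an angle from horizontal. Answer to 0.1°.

tan θ = 1/13.2 = 0.0758
θ = arctan(0.0758) = 4.33°

4.3°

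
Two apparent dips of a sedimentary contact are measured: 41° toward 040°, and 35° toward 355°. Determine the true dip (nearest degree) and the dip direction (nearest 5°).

true dip 41°, dip direction 030°

The two traces are lines in the plane: v₁ = (sin 40°·cos 41°, cos 40°·cos 41°, −sin 41°), v₂ = (sin 355°·cos 35°, cos 355°·cos 35°, −sin 35°).
n = v₁ × v₂ = (0.204, 0.325, 0.437) (taken with n_z > 0).
Dip δ = arctan(|n_h|/n_z) = arctan(0.384/0.437) = 41.3°.
Dip direction = azimuth of (n_x, n_y) = atan2(0.204, 0.325) = 32°.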